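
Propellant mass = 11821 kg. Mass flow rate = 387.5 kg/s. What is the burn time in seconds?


tb = 11821 / 387.5 = 30.5 s

30.5 s


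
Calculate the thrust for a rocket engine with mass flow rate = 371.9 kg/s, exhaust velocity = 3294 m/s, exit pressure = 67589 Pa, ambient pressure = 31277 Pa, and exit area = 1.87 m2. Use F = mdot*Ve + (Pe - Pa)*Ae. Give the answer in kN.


F = 371.9 * 3294 + (67589 - 31277) * 1.87 = 1.2929e+06 N = 1292.9 kN

1292.9 kN


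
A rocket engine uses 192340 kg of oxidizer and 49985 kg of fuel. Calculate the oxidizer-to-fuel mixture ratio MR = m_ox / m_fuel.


MR = 192340 / 49985 = 3.85

3.85


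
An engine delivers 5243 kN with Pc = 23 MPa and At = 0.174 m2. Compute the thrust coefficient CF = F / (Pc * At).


CF = 5243000 / (23e6 * 0.174) = 1.31

1.31


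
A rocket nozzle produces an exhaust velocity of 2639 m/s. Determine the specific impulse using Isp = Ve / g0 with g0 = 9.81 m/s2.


Isp = Ve / g0 = 2639 / 9.81 = 269.0 s

269.0 s


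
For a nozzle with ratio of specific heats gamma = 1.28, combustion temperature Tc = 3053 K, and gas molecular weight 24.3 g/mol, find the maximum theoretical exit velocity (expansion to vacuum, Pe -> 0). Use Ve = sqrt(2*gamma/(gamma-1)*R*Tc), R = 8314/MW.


R = 8314 / 24.3 = 342.14 J/(kg.K)
Ve = sqrt(2 * 1.28 / (1.28 - 1) * 342.14 * 3053) = 3090 m/s

3090 m/s


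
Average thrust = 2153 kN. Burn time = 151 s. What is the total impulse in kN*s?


It = 2153 * 151 = 325103 kN*s

325103 kN*s


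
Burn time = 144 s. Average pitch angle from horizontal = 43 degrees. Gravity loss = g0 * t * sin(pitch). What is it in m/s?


GL = 9.81 * 144 * sin(43 deg) = 963 m/s

963 m/s


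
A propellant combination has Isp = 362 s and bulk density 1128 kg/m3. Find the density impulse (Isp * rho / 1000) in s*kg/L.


rho*Isp = 362 * 1128 / 1000 = 408 s*kg/L

408 s*kg/L


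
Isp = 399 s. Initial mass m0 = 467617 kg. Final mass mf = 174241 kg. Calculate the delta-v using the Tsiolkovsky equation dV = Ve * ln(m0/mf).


Ve = 399 * 9.81 = 3914.19 m/s
dV = 3914.19 * ln(467617/174241) = 3864 m/s

3864 m/s


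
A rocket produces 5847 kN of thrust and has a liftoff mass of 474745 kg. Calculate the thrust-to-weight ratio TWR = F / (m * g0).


TWR = 5847000 / (474745 * 9.81) = 1.26

1.26


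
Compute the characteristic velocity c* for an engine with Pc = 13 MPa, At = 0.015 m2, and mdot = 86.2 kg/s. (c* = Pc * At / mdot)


c* = 13e6 * 0.015 / 86.2 = 2262 m/s

2262 m/s


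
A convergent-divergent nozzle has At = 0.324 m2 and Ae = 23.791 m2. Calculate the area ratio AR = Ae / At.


AR = 23.791 / 0.324 = 73.4

73.4


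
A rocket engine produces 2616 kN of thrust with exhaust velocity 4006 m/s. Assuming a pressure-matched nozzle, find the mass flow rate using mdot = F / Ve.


mdot = F / Ve = 2616000 / 4006 = 653.0 kg/s

653.0 kg/s


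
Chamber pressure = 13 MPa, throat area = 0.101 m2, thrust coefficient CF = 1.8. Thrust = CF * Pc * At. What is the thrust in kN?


F = 1.8 * 13e6 * 0.101 = 2.3634e+06 N = 2363.4 kN

2363.4 kN


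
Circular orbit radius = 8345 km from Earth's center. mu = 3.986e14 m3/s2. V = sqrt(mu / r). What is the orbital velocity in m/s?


V = sqrt(3.986e14 / 8345000) = 6911 m/s

6911 m/s


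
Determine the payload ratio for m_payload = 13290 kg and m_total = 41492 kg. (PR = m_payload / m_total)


PR = 13290 / 41492 = 0.3203

0.3203


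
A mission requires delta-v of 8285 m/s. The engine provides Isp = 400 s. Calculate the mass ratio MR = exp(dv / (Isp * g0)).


Ve = 400 * 9.81 = 3924.0 m/s
MR = exp(8285 / 3924.0) = 8.26

8.26


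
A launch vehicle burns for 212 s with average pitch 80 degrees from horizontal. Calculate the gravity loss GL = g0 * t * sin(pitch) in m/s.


GL = 9.81 * 212 * sin(80 deg) = 2048 m/s

2048 m/s


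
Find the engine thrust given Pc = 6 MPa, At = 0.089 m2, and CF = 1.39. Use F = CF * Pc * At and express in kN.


F = 1.39 * 6e6 * 0.089 = 742260.0 N = 742.3 kN

742.3 kN


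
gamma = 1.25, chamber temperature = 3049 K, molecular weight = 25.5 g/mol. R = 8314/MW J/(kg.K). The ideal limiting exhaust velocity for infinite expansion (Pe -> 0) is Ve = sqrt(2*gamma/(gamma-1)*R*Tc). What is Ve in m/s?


R = 8314 / 25.5 = 326.04 J/(kg.K)
Ve = sqrt(2 * 1.25 / (1.25 - 1) * 326.04 * 3049) = 3153 m/s

3153 m/s


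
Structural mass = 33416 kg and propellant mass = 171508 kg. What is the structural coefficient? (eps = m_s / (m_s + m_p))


eps = 33416 / (33416 + 171508) = 0.1631

0.1631


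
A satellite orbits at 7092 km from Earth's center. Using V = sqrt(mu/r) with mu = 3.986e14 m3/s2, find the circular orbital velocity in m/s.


V = sqrt(3.986e14 / 7092000) = 7497 m/s

7497 m/s


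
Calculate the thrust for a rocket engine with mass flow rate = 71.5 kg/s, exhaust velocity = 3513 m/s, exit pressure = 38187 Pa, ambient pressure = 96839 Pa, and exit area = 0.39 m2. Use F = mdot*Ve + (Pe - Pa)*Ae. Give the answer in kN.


F = 71.5 * 3513 + (38187 - 96839) * 0.39 = 228305.0 N = 228.3 kN

228.3 kN


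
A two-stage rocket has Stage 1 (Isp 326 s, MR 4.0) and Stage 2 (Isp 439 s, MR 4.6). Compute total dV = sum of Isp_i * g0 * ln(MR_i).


dV1 = 326 * 9.81 * ln(4.0) = 4433.5 m/s
dV2 = 439 * 9.81 * ln(4.6) = 6572.1 m/s
Total dV = 4433.5 + 6572.1 = 11005.6 m/s ~ 11006 m/s

11006 m/s


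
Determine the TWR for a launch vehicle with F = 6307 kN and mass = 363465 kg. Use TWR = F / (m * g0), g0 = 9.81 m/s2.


TWR = 6307000 / (363465 * 9.81) = 1.77

1.77


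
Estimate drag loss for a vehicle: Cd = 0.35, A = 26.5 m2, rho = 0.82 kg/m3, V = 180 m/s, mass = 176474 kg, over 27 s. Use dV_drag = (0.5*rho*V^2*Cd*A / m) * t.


D = 0.5 * 0.82 * 180^2 * 0.35 * 26.5 = 123209.1 N
a = 123209.1 / 176474 = 0.6982 m/s2
dV = 0.6982 * 27 = 18.9 m/s

18.9 m/s


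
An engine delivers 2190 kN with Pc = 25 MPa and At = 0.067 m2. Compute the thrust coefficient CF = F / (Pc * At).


CF = 2190000 / (25e6 * 0.067) = 1.31

1.31


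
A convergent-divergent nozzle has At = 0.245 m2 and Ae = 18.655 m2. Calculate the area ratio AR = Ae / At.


AR = 18.655 / 0.245 = 76.1

76.1


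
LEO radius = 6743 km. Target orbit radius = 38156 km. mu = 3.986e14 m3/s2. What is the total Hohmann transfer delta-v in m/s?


V1 = sqrt(mu/r1) = 7688.51 m/s
dV1 = V1*(sqrt(2*r2/(r1+r2)) - 1) = 2335.01 m/s
V2 = sqrt(mu/r2) = 3232.12 m/s
dV2 = V2*(1 - sqrt(2*r1/(r1+r2))) = 1460.74 m/s
Total dV = 3796 m/s

3796 m/s


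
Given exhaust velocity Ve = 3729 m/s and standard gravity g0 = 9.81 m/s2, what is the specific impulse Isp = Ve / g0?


Isp = Ve / g0 = 3729 / 9.81 = 380.1 s

380.1 s


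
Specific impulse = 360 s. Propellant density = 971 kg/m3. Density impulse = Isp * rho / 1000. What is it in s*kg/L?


rho*Isp = 360 * 971 / 1000 = 350 s*kg/L

350 s*kg/L


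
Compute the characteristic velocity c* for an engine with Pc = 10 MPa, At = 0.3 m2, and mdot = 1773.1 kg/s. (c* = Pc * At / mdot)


c* = 10e6 * 0.3 / 1773.1 = 1692 m/s

1692 m/s


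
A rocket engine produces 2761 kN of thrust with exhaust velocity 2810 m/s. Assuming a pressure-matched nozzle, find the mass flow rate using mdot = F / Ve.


mdot = F / Ve = 2761000 / 2810 = 982.6 kg/s

982.6 kg/s


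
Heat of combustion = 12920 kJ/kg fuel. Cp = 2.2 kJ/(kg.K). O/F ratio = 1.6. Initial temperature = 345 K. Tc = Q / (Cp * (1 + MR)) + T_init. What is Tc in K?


Tc = 12920 / (2.2 * (1 + 1.6)) + 345 = 2604 K

2604 K


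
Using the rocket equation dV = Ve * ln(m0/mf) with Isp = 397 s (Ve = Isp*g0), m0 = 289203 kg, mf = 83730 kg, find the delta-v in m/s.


Ve = 397 * 9.81 = 3894.57 m/s
dV = 3894.57 * ln(289203/83730) = 4827 m/s

4827 m/s


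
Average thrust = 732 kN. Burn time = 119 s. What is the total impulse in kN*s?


It = 732 * 119 = 87108 kN*s

87108 kN*s


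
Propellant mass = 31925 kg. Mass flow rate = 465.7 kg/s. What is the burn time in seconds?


tb = 31925 / 465.7 = 68.6 s

68.6 s


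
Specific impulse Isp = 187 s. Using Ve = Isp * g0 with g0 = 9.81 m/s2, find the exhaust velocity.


Ve = Isp * g0 = 187 * 9.81 = 1834.5 m/s

1834.5 m/s


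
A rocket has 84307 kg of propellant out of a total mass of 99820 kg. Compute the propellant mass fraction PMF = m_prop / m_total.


PMF = 84307 / 99820 = 0.845

0.845


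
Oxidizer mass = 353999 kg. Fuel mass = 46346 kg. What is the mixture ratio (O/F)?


MR = 353999 / 46346 = 7.64

7.64


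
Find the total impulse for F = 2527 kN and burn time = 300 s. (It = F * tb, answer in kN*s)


It = 2527 * 300 = 758100 kN*s

758100 kN*s


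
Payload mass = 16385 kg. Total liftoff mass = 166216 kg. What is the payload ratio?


PR = 16385 / 166216 = 0.0986

0.0986


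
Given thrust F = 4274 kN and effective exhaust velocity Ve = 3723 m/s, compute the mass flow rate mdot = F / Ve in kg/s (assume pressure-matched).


mdot = F / Ve = 4274000 / 3723 = 1148.0 kg/s

1148.0 kg/s


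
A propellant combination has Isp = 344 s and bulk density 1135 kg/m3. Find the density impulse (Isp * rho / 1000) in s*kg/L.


rho*Isp = 344 * 1135 / 1000 = 390 s*kg/L

390 s*kg/L


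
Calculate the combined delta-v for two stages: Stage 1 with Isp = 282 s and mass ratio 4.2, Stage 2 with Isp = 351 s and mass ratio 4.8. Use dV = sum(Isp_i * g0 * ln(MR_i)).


dV1 = 282 * 9.81 * ln(4.2) = 3970.0 m/s
dV2 = 351 * 9.81 * ln(4.8) = 5401.2 m/s
Total dV = 3970.0 + 5401.2 = 9371.2 m/s ~ 9371 m/s

9371 m/s


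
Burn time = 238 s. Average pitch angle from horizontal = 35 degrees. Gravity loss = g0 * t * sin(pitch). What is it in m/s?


GL = 9.81 * 238 * sin(35 deg) = 1339 m/s

1339 m/s


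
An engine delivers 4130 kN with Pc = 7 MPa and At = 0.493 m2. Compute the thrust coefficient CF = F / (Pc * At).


CF = 4130000 / (7e6 * 0.493) = 1.2

1.2


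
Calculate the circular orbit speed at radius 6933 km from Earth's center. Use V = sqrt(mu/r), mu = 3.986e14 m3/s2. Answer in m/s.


V = sqrt(3.986e14 / 6933000) = 7582 m/s

7582 m/s


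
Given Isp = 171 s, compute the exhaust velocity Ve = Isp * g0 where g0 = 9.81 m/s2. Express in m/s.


Ve = Isp * g0 = 171 * 9.81 = 1677.5 m/s

1677.5 m/s


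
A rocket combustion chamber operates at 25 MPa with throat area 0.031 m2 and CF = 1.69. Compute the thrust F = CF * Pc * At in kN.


F = 1.69 * 25e6 * 0.031 = 1.3098e+06 N = 1309.8 kN

1309.8 kN


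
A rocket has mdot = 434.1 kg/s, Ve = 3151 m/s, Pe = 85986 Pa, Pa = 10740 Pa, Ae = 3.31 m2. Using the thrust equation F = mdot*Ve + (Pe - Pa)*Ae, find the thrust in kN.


F = 434.1 * 3151 + (85986 - 10740) * 3.31 = 1.6169e+06 N = 1616.9 kN

1616.9 kN


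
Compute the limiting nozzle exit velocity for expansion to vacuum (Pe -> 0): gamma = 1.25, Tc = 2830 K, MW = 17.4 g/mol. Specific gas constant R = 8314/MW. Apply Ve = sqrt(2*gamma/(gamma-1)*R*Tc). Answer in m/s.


R = 8314 / 17.4 = 477.82 J/(kg.K)
Ve = sqrt(2 * 1.25 / (1.25 - 1) * 477.82 * 2830) = 3677 m/s

3677 m/s


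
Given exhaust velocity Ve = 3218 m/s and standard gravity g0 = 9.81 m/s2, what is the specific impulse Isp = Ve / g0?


Isp = Ve / g0 = 3218 / 9.81 = 328.0 s

328.0 s


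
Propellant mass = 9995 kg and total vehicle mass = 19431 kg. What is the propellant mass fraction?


PMF = 9995 / 19431 = 0.514

0.514


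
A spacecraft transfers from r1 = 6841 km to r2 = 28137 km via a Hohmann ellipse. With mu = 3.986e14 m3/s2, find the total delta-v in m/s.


V1 = sqrt(mu/r1) = 7633.24 m/s
dV1 = V1*(sqrt(2*r2/(r1+r2)) - 1) = 2048.77 m/s
V2 = sqrt(mu/r2) = 3763.83 m/s
dV2 = V2*(1 - sqrt(2*r1/(r1+r2))) = 1409.82 m/s
Total dV = 3459 m/s

3459 m/s


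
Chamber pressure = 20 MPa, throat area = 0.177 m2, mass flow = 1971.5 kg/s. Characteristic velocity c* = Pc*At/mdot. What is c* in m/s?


c* = 20e6 * 0.177 / 1971.5 = 1796 m/s

1796 m/s


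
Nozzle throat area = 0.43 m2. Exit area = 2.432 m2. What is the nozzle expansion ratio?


AR = 2.432 / 0.43 = 5.7

5.7


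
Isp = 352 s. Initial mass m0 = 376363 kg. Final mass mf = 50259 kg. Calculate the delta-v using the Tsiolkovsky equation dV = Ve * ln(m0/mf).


Ve = 352 * 9.81 = 3453.12 m/s
dV = 3453.12 * ln(376363/50259) = 6952 m/s

6952 m/s


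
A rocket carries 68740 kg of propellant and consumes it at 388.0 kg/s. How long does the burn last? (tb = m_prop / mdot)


tb = 68740 / 388.0 = 177.2 s

177.2 s


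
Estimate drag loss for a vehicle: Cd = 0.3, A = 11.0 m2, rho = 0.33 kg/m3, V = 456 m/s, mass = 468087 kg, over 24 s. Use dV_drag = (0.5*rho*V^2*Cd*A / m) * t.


D = 0.5 * 0.33 * 456^2 * 0.3 * 11.0 = 113221.15 N
a = 113221.15 / 468087 = 0.2419 m/s2
dV = 0.2419 * 24 = 5.8 m/s

5.8 m/s


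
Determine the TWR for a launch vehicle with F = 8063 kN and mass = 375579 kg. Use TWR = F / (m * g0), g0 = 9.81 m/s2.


TWR = 8063000 / (375579 * 9.81) = 2.19

2.19


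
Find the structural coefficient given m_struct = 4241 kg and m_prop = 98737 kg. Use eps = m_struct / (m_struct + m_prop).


eps = 4241 / (4241 + 98737) = 0.0412

0.0412


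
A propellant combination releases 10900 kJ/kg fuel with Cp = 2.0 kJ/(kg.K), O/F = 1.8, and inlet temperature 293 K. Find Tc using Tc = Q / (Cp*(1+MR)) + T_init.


Tc = 10900 / (2.0 * (1 + 1.8)) + 293 = 2239 K

2239 K


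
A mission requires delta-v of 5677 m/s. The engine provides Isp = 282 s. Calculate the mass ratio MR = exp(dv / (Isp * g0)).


Ve = 282 * 9.81 = 2766.42 m/s
MR = exp(5677 / 2766.42) = 7.784

7.784


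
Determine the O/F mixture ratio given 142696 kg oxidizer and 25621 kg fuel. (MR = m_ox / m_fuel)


MR = 142696 / 25621 = 5.57

5.57


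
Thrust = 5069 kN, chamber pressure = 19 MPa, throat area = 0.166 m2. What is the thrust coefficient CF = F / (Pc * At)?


CF = 5069000 / (19e6 * 0.166) = 1.61

1.61


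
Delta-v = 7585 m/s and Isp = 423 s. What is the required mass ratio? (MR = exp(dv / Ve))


Ve = 423 * 9.81 = 4149.63 m/s
MR = exp(7585 / 4149.63) = 6.221

6.221


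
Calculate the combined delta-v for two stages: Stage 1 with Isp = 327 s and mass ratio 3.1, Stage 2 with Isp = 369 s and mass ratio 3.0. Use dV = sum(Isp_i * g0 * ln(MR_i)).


dV1 = 327 * 9.81 * ln(3.1) = 3629.4 m/s
dV2 = 369 * 9.81 * ln(3.0) = 3976.9 m/s
Total dV = 3629.4 + 3976.9 = 7606.3 m/s ~ 7606 m/s

7606 m/s


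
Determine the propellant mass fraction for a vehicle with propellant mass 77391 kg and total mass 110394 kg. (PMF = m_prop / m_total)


PMF = 77391 / 110394 = 0.701

0.701


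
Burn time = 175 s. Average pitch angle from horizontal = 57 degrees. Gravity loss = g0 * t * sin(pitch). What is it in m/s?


GL = 9.81 * 175 * sin(57 deg) = 1440 m/s

1440 m/s


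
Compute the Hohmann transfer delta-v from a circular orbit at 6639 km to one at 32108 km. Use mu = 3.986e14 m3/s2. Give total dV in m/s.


V1 = sqrt(mu/r1) = 7748.49 m/s
dV1 = V1*(sqrt(2*r2/(r1+r2)) - 1) = 2226.67 m/s
V2 = sqrt(mu/r2) = 3523.4 m/s
dV2 = V2*(1 - sqrt(2*r1/(r1+r2))) = 1460.83 m/s
Total dV = 3687 m/s

3687 m/s


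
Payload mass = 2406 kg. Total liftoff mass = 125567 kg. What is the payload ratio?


PR = 2406 / 125567 = 0.0192

0.0192


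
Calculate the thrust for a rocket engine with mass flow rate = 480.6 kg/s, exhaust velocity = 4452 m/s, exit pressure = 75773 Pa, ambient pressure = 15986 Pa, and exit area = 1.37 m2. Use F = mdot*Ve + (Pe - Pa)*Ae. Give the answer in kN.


F = 480.6 * 4452 + (75773 - 15986) * 1.37 = 2.2215e+06 N = 2221.5 kN

2221.5 kN


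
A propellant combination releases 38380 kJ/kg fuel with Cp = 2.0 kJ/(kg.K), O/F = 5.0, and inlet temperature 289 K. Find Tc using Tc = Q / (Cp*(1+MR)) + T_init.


Tc = 38380 / (2.0 * (1 + 5.0)) + 289 = 3487 K

3487 K


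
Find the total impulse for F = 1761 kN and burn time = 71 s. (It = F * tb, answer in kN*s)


It = 1761 * 71 = 125031 kN*s

125031 kN*s


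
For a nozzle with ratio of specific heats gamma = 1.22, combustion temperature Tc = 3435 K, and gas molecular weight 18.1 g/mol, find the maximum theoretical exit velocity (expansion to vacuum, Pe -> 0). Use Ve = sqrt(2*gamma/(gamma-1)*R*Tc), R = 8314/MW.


R = 8314 / 18.1 = 459.34 J/(kg.K)
Ve = sqrt(2 * 1.22 / (1.22 - 1) * 459.34 * 3435) = 4183 m/s

4183 m/s


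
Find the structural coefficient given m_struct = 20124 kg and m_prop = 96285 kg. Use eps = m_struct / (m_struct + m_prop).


eps = 20124 / (20124 + 96285) = 0.1729

0.1729


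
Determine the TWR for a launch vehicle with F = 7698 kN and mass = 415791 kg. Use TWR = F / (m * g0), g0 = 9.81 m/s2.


TWR = 7698000 / (415791 * 9.81) = 1.89

1.89


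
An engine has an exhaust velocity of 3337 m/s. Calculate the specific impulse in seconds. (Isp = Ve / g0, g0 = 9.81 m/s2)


Isp = Ve / g0 = 3337 / 9.81 = 340.2 s

340.2 s


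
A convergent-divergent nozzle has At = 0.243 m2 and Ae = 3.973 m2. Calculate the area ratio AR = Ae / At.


AR = 3.973 / 0.243 = 16.3

16.3


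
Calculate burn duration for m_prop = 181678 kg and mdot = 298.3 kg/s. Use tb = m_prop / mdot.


tb = 181678 / 298.3 = 609.0 s

609.0 s


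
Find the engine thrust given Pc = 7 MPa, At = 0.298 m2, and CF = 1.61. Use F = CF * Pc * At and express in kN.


F = 1.61 * 7e6 * 0.298 = 3.3585e+06 N = 3358.5 kN

3358.5 kN


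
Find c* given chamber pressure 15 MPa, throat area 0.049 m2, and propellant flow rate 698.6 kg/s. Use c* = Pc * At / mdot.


c* = 15e6 * 0.049 / 698.6 = 1052 m/s

1052 m/s


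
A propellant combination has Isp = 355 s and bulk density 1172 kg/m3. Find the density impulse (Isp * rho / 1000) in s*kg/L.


rho*Isp = 355 * 1172 / 1000 = 416 s*kg/L

416 s*kg/L


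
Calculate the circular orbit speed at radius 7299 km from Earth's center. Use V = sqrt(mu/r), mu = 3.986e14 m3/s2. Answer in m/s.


V = sqrt(3.986e14 / 7299000) = 7390 m/s

7390 m/s


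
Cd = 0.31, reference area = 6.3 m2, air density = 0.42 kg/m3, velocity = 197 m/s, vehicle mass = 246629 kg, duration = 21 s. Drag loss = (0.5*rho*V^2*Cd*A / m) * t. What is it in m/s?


D = 0.5 * 0.42 * 197^2 * 0.31 * 6.3 = 15916.74 N
a = 15916.74 / 246629 = 0.0645 m/s2
dV = 0.0645 * 21 = 1.4 m/s

1.4 m/s


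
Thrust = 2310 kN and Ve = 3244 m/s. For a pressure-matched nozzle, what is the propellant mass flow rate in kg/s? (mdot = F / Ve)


mdot = F / Ve = 2310000 / 3244 = 712.1 kg/s

712.1 kg/s


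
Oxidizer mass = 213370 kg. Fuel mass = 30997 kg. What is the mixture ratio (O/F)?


MR = 213370 / 30997 = 6.88

6.88


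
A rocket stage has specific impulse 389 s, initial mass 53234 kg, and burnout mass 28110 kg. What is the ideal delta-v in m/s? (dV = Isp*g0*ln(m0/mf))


Ve = 389 * 9.81 = 3816.09 m/s
dV = 3816.09 * ln(53234/28110) = 2437 m/s

2437 m/s


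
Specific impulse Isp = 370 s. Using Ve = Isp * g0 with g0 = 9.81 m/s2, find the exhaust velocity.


Ve = Isp * g0 = 370 * 9.81 = 3629.7 m/s

3629.7 m/s


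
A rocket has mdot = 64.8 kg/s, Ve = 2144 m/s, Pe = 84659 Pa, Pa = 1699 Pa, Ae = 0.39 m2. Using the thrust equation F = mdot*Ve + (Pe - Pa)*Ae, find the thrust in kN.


F = 64.8 * 2144 + (84659 - 1699) * 0.39 = 171286.0 N = 171.3 kN

171.3 kN


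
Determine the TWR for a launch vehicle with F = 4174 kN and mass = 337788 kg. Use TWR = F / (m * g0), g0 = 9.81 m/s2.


TWR = 4174000 / (337788 * 9.81) = 1.26

1.26


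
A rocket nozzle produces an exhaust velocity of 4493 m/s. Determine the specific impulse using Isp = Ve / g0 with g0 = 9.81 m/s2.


Isp = Ve / g0 = 4493 / 9.81 = 458.0 s

458.0 s


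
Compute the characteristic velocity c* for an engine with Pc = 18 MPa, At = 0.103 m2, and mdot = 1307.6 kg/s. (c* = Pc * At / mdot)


c* = 18e6 * 0.103 / 1307.6 = 1418 m/s

1418 m/s


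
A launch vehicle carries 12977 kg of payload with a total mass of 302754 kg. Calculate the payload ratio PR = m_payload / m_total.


PR = 12977 / 302754 = 0.0429

0.0429


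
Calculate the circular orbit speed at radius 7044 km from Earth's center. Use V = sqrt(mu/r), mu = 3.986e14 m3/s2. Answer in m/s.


V = sqrt(3.986e14 / 7044000) = 7522 m/s

7522 m/s


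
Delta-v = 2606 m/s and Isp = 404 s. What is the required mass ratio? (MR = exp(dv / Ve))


Ve = 404 * 9.81 = 3963.24 m/s
MR = exp(2606 / 3963.24) = 1.93

1.93


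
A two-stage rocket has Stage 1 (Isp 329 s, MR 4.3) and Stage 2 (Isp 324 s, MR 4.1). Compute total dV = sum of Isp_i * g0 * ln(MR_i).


dV1 = 329 * 9.81 * ln(4.3) = 4707.7 m/s
dV2 = 324 * 9.81 * ln(4.1) = 4484.7 m/s
Total dV = 4707.7 + 4484.7 = 9192.4 m/s ~ 9192 m/s

9192 m/s


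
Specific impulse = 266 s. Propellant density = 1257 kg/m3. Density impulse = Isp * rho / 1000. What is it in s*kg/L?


rho*Isp = 266 * 1257 / 1000 = 334 s*kg/L

334 s*kg/L


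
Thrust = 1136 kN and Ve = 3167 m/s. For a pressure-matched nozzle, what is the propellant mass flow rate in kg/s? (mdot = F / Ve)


mdot = F / Ve = 1136000 / 3167 = 358.7 kg/s

358.7 kg/s


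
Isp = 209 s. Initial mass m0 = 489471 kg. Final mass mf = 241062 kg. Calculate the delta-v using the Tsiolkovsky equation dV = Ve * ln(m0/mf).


Ve = 209 * 9.81 = 2050.29 m/s
dV = 2050.29 * ln(489471/241062) = 1452 m/s

1452 m/s


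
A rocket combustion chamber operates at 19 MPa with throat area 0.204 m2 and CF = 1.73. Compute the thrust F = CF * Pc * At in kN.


F = 1.73 * 19e6 * 0.204 = 6.7055e+06 N = 6705.5 kN

6705.5 kN


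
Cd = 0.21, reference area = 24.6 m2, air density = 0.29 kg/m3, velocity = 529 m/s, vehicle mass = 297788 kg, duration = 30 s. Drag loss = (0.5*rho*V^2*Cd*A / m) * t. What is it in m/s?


D = 0.5 * 0.29 * 529^2 * 0.21 * 24.6 = 209620.5 N
a = 209620.5 / 297788 = 0.7039 m/s2
dV = 0.7039 * 30 = 21.1 m/s

21.1 m/s


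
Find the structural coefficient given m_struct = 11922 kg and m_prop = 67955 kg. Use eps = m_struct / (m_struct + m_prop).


eps = 11922 / (11922 + 67955) = 0.1493

0.1493


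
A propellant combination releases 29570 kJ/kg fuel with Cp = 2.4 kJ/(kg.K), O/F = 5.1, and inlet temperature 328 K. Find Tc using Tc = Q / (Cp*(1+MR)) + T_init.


Tc = 29570 / (2.4 * (1 + 5.1)) + 328 = 2348 K

2348 K


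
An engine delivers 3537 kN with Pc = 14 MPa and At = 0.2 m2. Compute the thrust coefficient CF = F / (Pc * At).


CF = 3537000 / (14e6 * 0.2) = 1.26

1.26


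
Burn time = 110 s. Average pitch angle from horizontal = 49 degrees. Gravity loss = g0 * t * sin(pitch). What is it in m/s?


GL = 9.81 * 110 * sin(49 deg) = 814 m/s

814 m/s


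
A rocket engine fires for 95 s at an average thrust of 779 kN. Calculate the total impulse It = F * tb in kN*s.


It = 779 * 95 = 74005 kN*s

74005 kN*s


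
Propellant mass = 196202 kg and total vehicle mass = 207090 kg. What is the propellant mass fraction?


PMF = 196202 / 207090 = 0.947

0.947


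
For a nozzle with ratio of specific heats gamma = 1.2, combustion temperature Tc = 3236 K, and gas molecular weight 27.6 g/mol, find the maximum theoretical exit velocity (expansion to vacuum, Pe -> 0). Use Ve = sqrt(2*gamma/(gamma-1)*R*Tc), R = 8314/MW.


R = 8314 / 27.6 = 301.23 J/(kg.K)
Ve = sqrt(2 * 1.2 / (1.2 - 1) * 301.23 * 3236) = 3420 m/s

3420 m/s


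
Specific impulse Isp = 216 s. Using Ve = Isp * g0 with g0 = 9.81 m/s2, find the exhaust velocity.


Ve = Isp * g0 = 216 * 9.81 = 2119.0 m/s

2119.0 m/s


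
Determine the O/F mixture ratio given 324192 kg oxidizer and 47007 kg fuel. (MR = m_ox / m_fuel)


MR = 324192 / 47007 = 6.9

6.9


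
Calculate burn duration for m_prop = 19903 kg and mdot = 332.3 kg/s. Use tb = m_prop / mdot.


tb = 19903 / 332.3 = 59.9 s

59.9 s


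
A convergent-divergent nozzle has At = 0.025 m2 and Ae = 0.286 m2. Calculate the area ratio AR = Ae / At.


AR = 0.286 / 0.025 = 11.4

11.4


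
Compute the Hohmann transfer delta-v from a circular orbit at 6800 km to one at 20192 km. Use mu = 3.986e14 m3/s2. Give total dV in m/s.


V1 = sqrt(mu/r1) = 7656.22 m/s
dV1 = V1*(sqrt(2*r2/(r1+r2)) - 1) = 1708.64 m/s
V2 = sqrt(mu/r2) = 4443.03 m/s
dV2 = V2*(1 - sqrt(2*r1/(r1+r2))) = 1289.25 m/s
Total dV = 2998 m/s

2998 m/s


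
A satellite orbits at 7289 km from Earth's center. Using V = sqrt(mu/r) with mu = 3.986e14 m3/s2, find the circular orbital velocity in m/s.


V = sqrt(3.986e14 / 7289000) = 7395 m/s

7395 m/s


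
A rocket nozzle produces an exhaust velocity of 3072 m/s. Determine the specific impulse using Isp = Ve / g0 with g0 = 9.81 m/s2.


Isp = Ve / g0 = 3072 / 9.81 = 313.1 s

313.1 s


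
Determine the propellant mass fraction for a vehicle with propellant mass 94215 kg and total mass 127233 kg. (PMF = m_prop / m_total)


PMF = 94215 / 127233 = 0.74

0.74


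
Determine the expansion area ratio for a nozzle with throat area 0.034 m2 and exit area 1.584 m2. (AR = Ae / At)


AR = 1.584 / 0.034 = 46.6

46.6


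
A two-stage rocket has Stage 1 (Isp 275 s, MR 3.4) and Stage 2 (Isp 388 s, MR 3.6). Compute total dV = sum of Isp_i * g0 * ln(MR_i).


dV1 = 275 * 9.81 * ln(3.4) = 3301.4 m/s
dV2 = 388 * 9.81 * ln(3.6) = 4875.6 m/s
Total dV = 3301.4 + 4875.6 = 8177.0 m/s ~ 8177 m/s

8177 m/s


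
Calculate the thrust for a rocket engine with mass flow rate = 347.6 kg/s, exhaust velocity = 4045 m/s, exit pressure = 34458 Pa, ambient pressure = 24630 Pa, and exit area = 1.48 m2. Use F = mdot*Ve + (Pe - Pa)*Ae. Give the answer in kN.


F = 347.6 * 4045 + (34458 - 24630) * 1.48 = 1.4206e+06 N = 1420.6 kN

1420.6 kN


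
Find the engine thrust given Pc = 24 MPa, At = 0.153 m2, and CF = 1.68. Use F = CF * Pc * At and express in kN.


F = 1.68 * 24e6 * 0.153 = 6.1690e+06 N = 6169.0 kN

6169.0 kN


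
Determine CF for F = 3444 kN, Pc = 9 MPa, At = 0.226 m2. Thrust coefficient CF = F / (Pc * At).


CF = 3444000 / (9e6 * 0.226) = 1.69

1.69


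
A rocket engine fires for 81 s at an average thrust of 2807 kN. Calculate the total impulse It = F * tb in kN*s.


It = 2807 * 81 = 227367 kN*s

227367 kN*s


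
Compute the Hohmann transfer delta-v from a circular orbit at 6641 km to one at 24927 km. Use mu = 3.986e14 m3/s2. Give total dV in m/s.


V1 = sqrt(mu/r1) = 7747.33 m/s
dV1 = V1*(sqrt(2*r2/(r1+r2)) - 1) = 1988.62 m/s
V2 = sqrt(mu/r2) = 3998.84 m/s
dV2 = V2*(1 - sqrt(2*r1/(r1+r2))) = 1405.0 m/s
Total dV = 3394 m/s

3394 m/s


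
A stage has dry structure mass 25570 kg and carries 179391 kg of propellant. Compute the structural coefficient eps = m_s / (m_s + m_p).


eps = 25570 / (25570 + 179391) = 0.1248

0.1248


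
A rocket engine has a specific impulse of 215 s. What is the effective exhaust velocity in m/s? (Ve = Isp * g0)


Ve = Isp * g0 = 215 * 9.81 = 2109.2 m/s

2109.2 m/s


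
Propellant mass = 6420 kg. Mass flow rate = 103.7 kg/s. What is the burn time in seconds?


tb = 6420 / 103.7 = 61.9 s

61.9 s


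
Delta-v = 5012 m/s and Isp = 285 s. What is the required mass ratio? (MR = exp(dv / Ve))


Ve = 285 * 9.81 = 2795.85 m/s
MR = exp(5012 / 2795.85) = 6.005

6.005


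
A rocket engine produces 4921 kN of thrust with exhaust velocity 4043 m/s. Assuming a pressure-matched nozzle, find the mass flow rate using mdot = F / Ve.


mdot = F / Ve = 4921000 / 4043 = 1217.2 kg/s

1217.2 kg/s


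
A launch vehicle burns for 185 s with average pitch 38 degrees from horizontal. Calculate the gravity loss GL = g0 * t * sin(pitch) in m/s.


GL = 9.81 * 185 * sin(38 deg) = 1117 m/s

1117 m/s


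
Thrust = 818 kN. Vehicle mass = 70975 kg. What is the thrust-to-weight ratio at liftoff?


TWR = 818000 / (70975 * 9.81) = 1.17

1.17


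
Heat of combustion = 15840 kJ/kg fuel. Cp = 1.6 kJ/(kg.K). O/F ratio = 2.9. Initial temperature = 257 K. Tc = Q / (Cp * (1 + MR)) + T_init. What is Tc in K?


Tc = 15840 / (1.6 * (1 + 2.9)) + 257 = 2795 K

2795 K


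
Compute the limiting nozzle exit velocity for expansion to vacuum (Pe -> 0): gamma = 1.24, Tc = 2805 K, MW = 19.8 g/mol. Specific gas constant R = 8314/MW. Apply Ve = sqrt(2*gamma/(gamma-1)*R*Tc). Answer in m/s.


R = 8314 / 19.8 = 419.9 J/(kg.K)
Ve = sqrt(2 * 1.24 / (1.24 - 1) * 419.9 * 2805) = 3489 m/s

3489 m/s


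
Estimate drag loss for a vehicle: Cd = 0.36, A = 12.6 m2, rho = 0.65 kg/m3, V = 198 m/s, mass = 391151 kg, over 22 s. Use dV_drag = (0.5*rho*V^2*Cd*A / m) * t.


D = 0.5 * 0.65 * 198^2 * 0.36 * 12.6 = 57794.54 N
a = 57794.54 / 391151 = 0.1478 m/s2
dV = 0.1478 * 22 = 3.3 m/s

3.3 m/s


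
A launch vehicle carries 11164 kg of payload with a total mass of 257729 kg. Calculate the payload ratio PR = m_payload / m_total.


PR = 11164 / 257729 = 0.0433

0.0433


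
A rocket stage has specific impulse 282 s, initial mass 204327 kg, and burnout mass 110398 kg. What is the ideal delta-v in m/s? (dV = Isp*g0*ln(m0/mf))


Ve = 282 * 9.81 = 2766.42 m/s
dV = 2766.42 * ln(204327/110398) = 1703 m/s

1703 m/s


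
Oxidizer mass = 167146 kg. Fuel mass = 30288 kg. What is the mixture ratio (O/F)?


MR = 167146 / 30288 = 5.52

5.52


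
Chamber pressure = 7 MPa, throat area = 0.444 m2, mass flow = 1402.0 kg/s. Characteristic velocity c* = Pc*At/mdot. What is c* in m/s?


c* = 7e6 * 0.444 / 1402.0 = 2217 m/s

2217 m/s


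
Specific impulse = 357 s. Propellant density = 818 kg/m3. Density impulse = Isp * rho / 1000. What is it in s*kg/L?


rho*Isp = 357 * 818 / 1000 = 292 s*kg/L

292 s*kg/L


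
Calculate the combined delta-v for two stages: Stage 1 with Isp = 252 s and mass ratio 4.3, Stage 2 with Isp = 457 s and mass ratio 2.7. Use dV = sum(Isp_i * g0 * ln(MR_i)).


dV1 = 252 * 9.81 * ln(4.3) = 3605.9 m/s
dV2 = 457 * 9.81 * ln(2.7) = 4452.9 m/s
Total dV = 3605.9 + 4452.9 = 8058.8 m/s ~ 8059 m/s

8059 m/s


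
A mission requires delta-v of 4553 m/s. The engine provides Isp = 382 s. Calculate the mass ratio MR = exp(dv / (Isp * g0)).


Ve = 382 * 9.81 = 3747.42 m/s
MR = exp(4553 / 3747.42) = 3.37

3.37


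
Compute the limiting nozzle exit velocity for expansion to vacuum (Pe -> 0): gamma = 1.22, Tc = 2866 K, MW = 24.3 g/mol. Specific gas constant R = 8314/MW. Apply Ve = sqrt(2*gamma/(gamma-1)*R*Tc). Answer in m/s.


R = 8314 / 24.3 = 342.14 J/(kg.K)
Ve = sqrt(2 * 1.22 / (1.22 - 1) * 342.14 * 2866) = 3298 m/s

3298 m/s


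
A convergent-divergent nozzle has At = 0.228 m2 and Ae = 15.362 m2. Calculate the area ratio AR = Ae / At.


AR = 15.362 / 0.228 = 67.4

67.4


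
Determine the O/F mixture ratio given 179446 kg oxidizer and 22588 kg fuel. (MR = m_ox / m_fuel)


MR = 179446 / 22588 = 7.94

7.94


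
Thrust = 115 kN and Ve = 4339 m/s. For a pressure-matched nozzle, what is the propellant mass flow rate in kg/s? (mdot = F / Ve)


mdot = F / Ve = 115000 / 4339 = 26.5 kg/s

26.5 kg/s


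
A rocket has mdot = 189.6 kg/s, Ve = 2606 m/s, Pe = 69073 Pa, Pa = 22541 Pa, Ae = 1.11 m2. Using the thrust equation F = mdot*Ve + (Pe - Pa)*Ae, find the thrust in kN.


F = 189.6 * 2606 + (69073 - 22541) * 1.11 = 545748.0 N = 545.7 kN

545.7 kN


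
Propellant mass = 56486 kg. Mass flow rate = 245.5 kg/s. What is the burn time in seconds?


tb = 56486 / 245.5 = 230.1 s

230.1 s


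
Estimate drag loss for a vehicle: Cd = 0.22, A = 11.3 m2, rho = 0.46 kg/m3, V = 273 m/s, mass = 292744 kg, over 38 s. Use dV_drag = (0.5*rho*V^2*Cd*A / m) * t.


D = 0.5 * 0.46 * 273^2 * 0.22 * 11.3 = 42614.19 N
a = 42614.19 / 292744 = 0.1456 m/s2
dV = 0.1456 * 38 = 5.5 m/s

5.5 m/s


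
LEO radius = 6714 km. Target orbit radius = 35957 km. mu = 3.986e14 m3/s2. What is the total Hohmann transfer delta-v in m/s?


V1 = sqrt(mu/r1) = 7705.09 m/s
dV1 = V1*(sqrt(2*r2/(r1+r2)) - 1) = 2297.63 m/s
V2 = sqrt(mu/r2) = 3329.48 m/s
dV2 = V2*(1 - sqrt(2*r1/(r1+r2))) = 1461.74 m/s
Total dV = 3759 m/s

3759 m/s


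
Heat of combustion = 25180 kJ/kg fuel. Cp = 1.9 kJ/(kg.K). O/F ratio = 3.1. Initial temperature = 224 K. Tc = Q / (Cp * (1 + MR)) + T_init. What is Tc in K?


Tc = 25180 / (1.9 * (1 + 3.1)) + 224 = 3456 K

3456 K


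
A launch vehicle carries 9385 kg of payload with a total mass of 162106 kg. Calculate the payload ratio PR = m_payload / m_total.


PR = 9385 / 162106 = 0.0579

0.0579


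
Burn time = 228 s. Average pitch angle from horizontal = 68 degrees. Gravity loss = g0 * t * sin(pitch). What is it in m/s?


GL = 9.81 * 228 * sin(68 deg) = 2074 m/s

2074 m/s


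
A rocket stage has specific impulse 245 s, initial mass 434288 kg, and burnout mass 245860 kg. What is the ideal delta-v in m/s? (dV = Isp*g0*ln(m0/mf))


Ve = 245 * 9.81 = 2403.45 m/s
dV = 2403.45 * ln(434288/245860) = 1367 m/s

1367 m/s


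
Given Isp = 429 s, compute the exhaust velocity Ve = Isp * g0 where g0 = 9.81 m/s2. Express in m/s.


Ve = Isp * g0 = 429 * 9.81 = 4208.5 m/s

4208.5 m/s


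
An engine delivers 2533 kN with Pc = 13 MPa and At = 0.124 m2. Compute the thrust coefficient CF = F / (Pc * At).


CF = 2533000 / (13e6 * 0.124) = 1.57

1.57


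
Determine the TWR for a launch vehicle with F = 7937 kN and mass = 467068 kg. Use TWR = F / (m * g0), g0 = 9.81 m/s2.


TWR = 7937000 / (467068 * 9.81) = 1.73

1.73


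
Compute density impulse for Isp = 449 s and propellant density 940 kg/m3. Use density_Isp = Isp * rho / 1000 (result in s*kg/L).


rho*Isp = 449 * 940 / 1000 = 422 s*kg/L

422 s*kg/L


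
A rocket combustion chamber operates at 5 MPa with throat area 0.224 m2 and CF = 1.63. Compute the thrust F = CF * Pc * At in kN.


F = 1.63 * 5e6 * 0.224 = 1.8256e+06 N = 1825.6 kN

1825.6 kN


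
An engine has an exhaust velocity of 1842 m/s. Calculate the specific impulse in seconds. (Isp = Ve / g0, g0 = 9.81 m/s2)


Isp = Ve / g0 = 1842 / 9.81 = 187.8 s

187.8 s


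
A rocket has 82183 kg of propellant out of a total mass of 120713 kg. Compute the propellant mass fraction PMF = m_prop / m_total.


PMF = 82183 / 120713 = 0.681

0.681


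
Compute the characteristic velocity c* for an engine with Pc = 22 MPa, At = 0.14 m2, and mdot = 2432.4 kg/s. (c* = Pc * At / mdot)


c* = 22e6 * 0.14 / 2432.4 = 1266 m/s

1266 m/s


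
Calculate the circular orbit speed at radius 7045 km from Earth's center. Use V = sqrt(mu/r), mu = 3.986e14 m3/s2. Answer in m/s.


V = sqrt(3.986e14 / 7045000) = 7522 m/s

7522 m/s


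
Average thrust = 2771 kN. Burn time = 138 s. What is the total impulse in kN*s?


It = 2771 * 138 = 382398 kN*s

382398 kN*s


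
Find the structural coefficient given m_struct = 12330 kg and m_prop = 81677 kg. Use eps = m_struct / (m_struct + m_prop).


eps = 12330 / (12330 + 81677) = 0.1312

0.1312


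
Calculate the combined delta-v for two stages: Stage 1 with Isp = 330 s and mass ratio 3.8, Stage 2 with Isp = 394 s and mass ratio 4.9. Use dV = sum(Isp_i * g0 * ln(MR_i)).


dV1 = 330 * 9.81 * ln(3.8) = 4321.8 m/s
dV2 = 394 * 9.81 * ln(4.9) = 6142.6 m/s
Total dV = 4321.8 + 6142.6 = 10464.4 m/s ~ 10464 m/s

10464 m/s


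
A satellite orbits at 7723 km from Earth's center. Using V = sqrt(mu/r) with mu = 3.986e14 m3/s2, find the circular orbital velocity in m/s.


V = sqrt(3.986e14 / 7723000) = 7184 m/s

7184 m/s


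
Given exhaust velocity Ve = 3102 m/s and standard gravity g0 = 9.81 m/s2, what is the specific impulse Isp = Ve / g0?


Isp = Ve / g0 = 3102 / 9.81 = 316.2 s

316.2 s


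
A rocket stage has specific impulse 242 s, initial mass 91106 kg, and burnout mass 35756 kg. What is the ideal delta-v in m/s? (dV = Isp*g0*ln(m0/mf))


Ve = 242 * 9.81 = 2374.02 m/s
dV = 2374.02 * ln(91106/35756) = 2220 m/s

2220 m/s


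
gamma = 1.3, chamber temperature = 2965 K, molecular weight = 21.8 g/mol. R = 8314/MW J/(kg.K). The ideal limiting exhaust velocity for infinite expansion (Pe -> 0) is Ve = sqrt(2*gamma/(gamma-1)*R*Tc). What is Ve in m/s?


R = 8314 / 21.8 = 381.38 J/(kg.K)
Ve = sqrt(2 * 1.3 / (1.3 - 1) * 381.38 * 2965) = 3131 m/s

3131 m/s


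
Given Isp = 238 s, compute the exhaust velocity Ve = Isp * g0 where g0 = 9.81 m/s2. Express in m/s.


Ve = Isp * g0 = 238 * 9.81 = 2334.8 m/s

2334.8 m/s


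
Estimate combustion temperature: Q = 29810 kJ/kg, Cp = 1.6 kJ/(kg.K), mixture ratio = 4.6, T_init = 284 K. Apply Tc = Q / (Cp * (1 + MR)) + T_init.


Tc = 29810 / (1.6 * (1 + 4.6)) + 284 = 3611 K

3611 K


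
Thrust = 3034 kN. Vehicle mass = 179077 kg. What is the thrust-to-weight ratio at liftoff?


TWR = 3034000 / (179077 * 9.81) = 1.73

1.73


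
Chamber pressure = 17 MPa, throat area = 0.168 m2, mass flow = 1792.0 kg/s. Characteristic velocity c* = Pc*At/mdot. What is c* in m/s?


c* = 17e6 * 0.168 / 1792.0 = 1594 m/s

1594 m/s


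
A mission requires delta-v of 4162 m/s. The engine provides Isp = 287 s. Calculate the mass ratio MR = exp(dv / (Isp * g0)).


Ve = 287 * 9.81 = 2815.47 m/s
MR = exp(4162 / 2815.47) = 4.385

4.385


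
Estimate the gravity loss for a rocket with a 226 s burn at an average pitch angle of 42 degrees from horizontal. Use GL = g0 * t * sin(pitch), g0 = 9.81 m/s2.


GL = 9.81 * 226 * sin(42 deg) = 1484 m/s

1484 m/s


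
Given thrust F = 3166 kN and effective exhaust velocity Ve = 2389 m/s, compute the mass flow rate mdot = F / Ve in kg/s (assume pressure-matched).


mdot = F / Ve = 3166000 / 2389 = 1325.2 kg/s

1325.2 kg/s


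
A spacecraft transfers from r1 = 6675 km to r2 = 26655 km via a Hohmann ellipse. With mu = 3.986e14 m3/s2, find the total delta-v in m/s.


V1 = sqrt(mu/r1) = 7727.57 m/s
dV1 = V1*(sqrt(2*r2/(r1+r2)) - 1) = 2045.47 m/s
V2 = sqrt(mu/r2) = 3867.05 m/s
dV2 = V2*(1 - sqrt(2*r1/(r1+r2))) = 1419.66 m/s
Total dV = 3465 m/s

3465 m/s


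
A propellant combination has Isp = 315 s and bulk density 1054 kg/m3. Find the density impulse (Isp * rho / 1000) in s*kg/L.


rho*Isp = 315 * 1054 / 1000 = 332 s*kg/L

332 s*kg/L


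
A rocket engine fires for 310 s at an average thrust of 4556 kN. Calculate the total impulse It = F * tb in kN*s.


It = 4556 * 310 = 1412360 kN*s

1412360 kN*s


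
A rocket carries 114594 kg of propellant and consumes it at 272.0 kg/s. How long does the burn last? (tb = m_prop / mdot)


tb = 114594 / 272.0 = 421.3 s

421.3 s


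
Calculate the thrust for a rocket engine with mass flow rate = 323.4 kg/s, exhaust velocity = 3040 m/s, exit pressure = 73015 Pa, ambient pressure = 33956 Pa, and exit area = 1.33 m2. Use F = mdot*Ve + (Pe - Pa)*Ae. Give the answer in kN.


F = 323.4 * 3040 + (73015 - 33956) * 1.33 = 1.0351e+06 N = 1035.1 kN

1035.1 kN


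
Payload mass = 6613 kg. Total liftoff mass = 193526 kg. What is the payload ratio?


PR = 6613 / 193526 = 0.0342

0.0342


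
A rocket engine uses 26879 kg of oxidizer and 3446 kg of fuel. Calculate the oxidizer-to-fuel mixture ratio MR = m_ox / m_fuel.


MR = 26879 / 3446 = 7.8

7.8


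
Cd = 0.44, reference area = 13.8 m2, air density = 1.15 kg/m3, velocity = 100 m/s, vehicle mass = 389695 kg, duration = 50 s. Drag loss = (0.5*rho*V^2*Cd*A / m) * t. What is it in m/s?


D = 0.5 * 1.15 * 100^2 * 0.44 * 13.8 = 34914.0 N
a = 34914.0 / 389695 = 0.0896 m/s2
dV = 0.0896 * 50 = 4.5 m/s

4.5 m/s


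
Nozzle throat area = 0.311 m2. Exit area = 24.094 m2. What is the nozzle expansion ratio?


AR = 24.094 / 0.311 = 77.5

77.5


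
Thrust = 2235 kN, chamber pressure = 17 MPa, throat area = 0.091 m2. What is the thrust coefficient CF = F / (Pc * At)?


CF = 2235000 / (17e6 * 0.091) = 1.44

1.44


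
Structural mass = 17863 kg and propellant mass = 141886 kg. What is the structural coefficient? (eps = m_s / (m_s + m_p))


eps = 17863 / (17863 + 141886) = 0.1118

0.1118


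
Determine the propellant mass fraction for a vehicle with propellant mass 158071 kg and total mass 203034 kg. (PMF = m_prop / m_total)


PMF = 158071 / 203034 = 0.779

0.779
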